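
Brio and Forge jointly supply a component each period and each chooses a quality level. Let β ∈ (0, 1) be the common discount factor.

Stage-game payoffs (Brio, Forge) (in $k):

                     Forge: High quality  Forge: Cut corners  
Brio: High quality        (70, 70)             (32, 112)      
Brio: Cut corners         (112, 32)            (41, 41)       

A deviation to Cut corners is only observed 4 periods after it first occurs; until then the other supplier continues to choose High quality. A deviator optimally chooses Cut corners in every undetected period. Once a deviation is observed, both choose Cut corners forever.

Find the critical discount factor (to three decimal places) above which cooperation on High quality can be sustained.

0.877

The best deviation is to choose Cut corners for all 4 undetected periods, earning 112 each, then 41 forever once detected.
Deviation value: 112(1−β^4)/(1−β) + 41β^4/(1−β); cooperation value: 70/(1−β).
IC: 70 ≥ 112(1−β^4) + 41β^4 = 112 − 71β^4.
So β^4 ≥ 42/71, giving β ≥ (42/71)^(1/4) ≈ 0.877.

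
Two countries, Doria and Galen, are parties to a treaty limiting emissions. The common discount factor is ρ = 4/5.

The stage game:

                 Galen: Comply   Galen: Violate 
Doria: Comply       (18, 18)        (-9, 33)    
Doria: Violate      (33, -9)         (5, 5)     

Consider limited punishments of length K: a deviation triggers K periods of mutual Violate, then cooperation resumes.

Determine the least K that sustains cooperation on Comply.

No profitable deviation requires (18−5)(ρ+…+ρ^K) ≥ 33−18, i.e. ρ+…+ρ^K ≥ 15/13 ≈ 1.1538.
With ρ = 4/5, the partial sums are K=1: 0.8000, K=2: 1.4400.
K = 2 is the first length at which the sum reaches 1.1538.

2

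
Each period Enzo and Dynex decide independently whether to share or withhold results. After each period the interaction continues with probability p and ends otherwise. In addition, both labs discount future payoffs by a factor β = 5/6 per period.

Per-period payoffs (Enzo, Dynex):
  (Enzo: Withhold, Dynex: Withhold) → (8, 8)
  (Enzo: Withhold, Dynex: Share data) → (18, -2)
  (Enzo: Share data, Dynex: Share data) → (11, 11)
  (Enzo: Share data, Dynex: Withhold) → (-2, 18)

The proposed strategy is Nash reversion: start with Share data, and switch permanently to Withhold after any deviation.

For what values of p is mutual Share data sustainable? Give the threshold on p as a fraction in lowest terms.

21/25

Expected continuation weight on next period's payoff is β·p = 5/6·p, which plays the role of the discount factor.
Cooperation requires 5/6·p ≥ (18−11)/(18−8) = 7/10, hence p ≥ 21/25.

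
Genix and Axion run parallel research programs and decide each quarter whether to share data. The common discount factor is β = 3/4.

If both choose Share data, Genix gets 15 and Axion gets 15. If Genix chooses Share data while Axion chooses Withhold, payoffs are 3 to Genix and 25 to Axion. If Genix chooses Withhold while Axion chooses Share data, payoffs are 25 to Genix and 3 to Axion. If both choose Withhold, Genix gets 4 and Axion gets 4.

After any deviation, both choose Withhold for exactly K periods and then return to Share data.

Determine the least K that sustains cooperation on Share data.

IC: β(1−β^K)/(1−β) ≥ (25−15)/(15−4) = 10/11.
With β = 3/4: need 1 − β^K ≥ 10/11·(1−3/4)/(3/4), i.e. β^K ≤ 0.6970.
Since (3/4)^1 = 0.7500 and (3/4)^2 = 0.5625, the smallest such K is 2.

2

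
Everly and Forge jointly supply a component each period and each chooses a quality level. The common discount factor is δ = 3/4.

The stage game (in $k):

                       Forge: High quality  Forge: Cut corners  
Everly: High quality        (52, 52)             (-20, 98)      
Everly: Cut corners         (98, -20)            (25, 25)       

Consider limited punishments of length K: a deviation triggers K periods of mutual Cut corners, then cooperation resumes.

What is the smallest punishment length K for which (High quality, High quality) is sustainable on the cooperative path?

3

IC: δ(1−δ^K)/(1−δ) ≥ (98−52)/(52−25) = 46/27.
With δ = 3/4: need 1 − δ^K ≥ 46/27·(1−3/4)/(3/4), i.e. δ^K ≤ 0.4321.
Since (3/4)^2 = 0.5625 and (3/4)^3 = 0.4219, the smallest such K is 3.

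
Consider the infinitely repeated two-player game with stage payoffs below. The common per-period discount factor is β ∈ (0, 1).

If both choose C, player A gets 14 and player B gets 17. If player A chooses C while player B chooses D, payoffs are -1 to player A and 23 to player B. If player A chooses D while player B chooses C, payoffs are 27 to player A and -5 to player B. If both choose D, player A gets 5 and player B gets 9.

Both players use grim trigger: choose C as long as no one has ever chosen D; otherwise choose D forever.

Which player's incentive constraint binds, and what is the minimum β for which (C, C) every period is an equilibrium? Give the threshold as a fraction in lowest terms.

For player A: deviation gain 27−14 = 13, per-period punishment loss 14−5 = 9. IC gives β ≥ 13/22.
For player B: gain 6, loss 8 per period, so β ≥ 6/14 = 3/7.
The tighter constraint is player A's, so cooperation needs β ≥ 13/22.

player A; β ≥ 13/22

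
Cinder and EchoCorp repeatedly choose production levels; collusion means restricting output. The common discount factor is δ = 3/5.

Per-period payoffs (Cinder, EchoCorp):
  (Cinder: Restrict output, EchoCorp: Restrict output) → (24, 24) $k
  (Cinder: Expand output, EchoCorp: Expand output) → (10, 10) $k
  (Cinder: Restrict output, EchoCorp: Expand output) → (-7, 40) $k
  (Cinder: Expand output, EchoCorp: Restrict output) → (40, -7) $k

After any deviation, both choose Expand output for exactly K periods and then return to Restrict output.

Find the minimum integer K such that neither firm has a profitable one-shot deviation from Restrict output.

3

Need Σ_{k=1}^{K} δ^k ≥ (40−24)/(24−10) = 1.1429 at δ = 3/5.
At K = 2 the sum is 0.9600 < 1.1429; at K = 3 it is 1.1760 ≥ 1.1429.
So the minimum punishment length is K = 3.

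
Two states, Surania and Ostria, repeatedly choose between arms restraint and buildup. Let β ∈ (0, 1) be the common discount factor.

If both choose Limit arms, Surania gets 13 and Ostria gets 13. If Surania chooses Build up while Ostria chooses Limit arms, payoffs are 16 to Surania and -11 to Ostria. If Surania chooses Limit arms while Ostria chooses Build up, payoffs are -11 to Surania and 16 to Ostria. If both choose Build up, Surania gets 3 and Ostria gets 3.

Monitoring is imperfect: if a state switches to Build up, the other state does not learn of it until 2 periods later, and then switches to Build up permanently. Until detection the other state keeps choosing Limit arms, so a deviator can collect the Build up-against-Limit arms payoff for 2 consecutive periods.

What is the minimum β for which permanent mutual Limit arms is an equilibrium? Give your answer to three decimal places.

The best deviation is to choose Build up for all 2 undetected periods, earning 16 each, then 3 forever once detected.
Deviation value: 16(1−β^2)/(1−β) + 3β^2/(1−β); cooperation value: 13/(1−β).
IC: 13 ≥ 16(1−β^2) + 3β^2 = 16 − 13β^2.
So β^2 ≥ 3/13, giving β ≥ (3/13)^(1/2) ≈ 0.480.

0.480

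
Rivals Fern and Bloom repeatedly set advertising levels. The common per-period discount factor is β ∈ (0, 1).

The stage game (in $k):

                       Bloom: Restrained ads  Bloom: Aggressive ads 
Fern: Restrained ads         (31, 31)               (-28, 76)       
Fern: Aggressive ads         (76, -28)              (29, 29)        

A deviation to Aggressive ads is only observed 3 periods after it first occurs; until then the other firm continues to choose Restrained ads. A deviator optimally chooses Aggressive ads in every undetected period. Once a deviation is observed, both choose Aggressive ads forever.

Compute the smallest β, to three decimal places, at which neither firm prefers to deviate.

0.986

A deviator earns 76 for 3 periods, then 29 forever; cooperating earns 31 forever. Multiplying the IC by (1−β):
31 ≥ 76(1−β^3) + 29β^3, so 47·β^3 ≥ 45 and β^3 ≥ 45/47.
β ≥ (45/47)^(1/3) ≈ 0.986.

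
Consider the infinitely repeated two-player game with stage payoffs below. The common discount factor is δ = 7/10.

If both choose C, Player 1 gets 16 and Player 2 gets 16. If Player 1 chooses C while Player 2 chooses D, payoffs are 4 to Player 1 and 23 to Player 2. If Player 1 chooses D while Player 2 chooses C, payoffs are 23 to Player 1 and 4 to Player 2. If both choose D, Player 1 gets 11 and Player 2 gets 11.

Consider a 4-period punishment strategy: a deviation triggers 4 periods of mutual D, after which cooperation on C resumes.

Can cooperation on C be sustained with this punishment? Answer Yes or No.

Comparing payoff streams over the 5 periods until play realigns: cooperate → 16(1+δ+…+δ^4); deviate → 23 + 11(δ+…+δ^4).
Cooperation is sustained iff (16−11)(δ+…+δ^4) ≥ 23−16.
δ+…+δ^4 = 7/10·(1−(7/10)^4)/(1−7/10) = 1.7731, and (23−16)/(16−11) = 1.4000.
1.7731 ≥ 1.4000, so cooperation is sustainable.

Yes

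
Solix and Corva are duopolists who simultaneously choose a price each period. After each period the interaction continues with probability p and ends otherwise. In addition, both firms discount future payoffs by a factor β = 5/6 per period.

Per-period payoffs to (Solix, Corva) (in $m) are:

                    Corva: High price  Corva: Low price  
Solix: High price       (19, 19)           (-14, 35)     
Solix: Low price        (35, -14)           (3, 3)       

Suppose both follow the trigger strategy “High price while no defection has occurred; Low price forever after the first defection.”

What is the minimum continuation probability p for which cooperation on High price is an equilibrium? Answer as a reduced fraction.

With continuation probability p and discount β, the effective per-period discount factor is βp.
Grim-trigger IC: βp ≥ (35−19)/(35−3) = 1/2.
So p ≥ (1/2)/(5/6) = 3/5.

3/5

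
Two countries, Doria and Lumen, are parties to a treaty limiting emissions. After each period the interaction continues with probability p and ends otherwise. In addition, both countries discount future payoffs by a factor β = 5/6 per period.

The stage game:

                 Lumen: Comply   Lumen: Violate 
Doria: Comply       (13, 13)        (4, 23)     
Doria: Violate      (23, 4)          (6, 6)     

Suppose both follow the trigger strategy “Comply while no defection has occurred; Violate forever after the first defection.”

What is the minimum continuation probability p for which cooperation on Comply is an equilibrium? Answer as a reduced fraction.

12/17

With continuation probability p and discount β, the effective per-period discount factor is βp.
Grim-trigger IC: βp ≥ (23−13)/(23−6) = 10/17.
So p ≥ (10/17)/(5/6) = 12/17.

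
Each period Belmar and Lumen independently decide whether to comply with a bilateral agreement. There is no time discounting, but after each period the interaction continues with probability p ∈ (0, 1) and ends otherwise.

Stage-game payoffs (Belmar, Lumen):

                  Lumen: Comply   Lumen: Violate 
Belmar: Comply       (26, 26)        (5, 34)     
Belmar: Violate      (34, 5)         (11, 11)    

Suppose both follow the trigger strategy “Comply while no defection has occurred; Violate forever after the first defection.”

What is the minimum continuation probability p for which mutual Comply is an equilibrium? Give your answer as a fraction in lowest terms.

8/23

Expected cooperation value is 26 + p·26 + p²·26 + … = 26/(1−p); deviation gives 34 + p·11/(1−p).
26 ≥ 34(1−p) + 11p ⇒ 23p ≥ 8 ⇒ p ≥ 8/23.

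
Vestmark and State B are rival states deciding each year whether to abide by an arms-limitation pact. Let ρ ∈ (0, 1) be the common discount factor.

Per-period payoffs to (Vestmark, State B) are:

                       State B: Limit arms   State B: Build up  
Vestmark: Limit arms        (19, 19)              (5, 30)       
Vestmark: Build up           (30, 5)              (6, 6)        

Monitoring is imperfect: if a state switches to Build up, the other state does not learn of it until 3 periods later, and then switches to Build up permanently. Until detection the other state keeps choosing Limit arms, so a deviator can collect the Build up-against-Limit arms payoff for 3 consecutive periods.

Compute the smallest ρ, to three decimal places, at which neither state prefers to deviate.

The best deviation is to choose Build up for all 3 undetected periods, earning 30 each, then 6 forever once detected.
Deviation value: 30(1−ρ^3)/(1−ρ) + 6ρ^3/(1−ρ); cooperation value: 19/(1−ρ).
IC: 19 ≥ 30(1−ρ^3) + 6ρ^3 = 30 − 24ρ^3.
So ρ^3 ≥ 11/24, giving ρ ≥ (11/24)^(1/3) ≈ 0.771.

0.771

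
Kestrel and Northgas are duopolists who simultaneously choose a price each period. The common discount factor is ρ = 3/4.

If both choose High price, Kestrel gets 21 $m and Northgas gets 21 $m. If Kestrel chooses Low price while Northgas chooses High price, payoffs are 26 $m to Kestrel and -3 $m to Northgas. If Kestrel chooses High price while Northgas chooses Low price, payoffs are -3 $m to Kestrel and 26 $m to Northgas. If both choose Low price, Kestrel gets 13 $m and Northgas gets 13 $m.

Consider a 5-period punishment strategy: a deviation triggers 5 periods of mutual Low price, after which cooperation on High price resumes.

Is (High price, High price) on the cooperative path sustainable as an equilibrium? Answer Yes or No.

A one-shot deviation gives 26 now, then 13 for 5 periods, then back to 21.
Gain from deviating: (26−21) today; loss: (21−13) in each of the next 5 periods.
No-deviation condition: (21−13)(ρ+…+ρ^5) ≥ 26−21, i.e. ρ+…+ρ^5 ≥ 5/8.
At ρ = 3/4: ρ+…+ρ^5 = 2.2881 ≥ 0.6250.
So cooperation is sustainable.

Yes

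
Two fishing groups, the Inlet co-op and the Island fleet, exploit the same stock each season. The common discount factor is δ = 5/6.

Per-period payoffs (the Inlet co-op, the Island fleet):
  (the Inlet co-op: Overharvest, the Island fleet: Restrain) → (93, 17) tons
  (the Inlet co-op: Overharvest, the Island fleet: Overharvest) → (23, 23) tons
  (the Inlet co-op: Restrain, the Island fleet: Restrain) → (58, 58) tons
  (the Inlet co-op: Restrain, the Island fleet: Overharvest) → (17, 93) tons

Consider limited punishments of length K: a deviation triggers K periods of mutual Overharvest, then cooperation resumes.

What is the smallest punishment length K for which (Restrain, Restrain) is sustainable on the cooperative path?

IC: δ(1−δ^K)/(1−δ) ≥ (93−58)/(58−23) = 1.
With δ = 5/6: need 1 − δ^K ≥ 1·(1−5/6)/(5/6), i.e. δ^K ≤ 0.8000.
Since (5/6)^1 = 0.8333 and (5/6)^2 = 0.6944, the smallest such K is 2.

2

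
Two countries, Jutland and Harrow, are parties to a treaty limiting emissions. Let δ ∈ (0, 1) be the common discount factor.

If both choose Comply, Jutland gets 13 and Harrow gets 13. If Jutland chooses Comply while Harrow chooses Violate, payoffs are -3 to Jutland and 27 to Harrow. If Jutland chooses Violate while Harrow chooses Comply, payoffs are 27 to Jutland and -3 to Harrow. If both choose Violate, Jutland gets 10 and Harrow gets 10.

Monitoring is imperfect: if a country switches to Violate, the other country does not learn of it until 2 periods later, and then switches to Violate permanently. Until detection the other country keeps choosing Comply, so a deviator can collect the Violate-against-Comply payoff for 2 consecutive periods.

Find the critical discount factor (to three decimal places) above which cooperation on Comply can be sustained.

0.907

Deviating for the 2 undetected periods gains 27−13 = 14 per period over cooperation, then loses 13−10 = 3 per period forever once punishment starts.
Gain: 14(1 + δ + … + δ^1); loss: 3·δ^2/(1−δ).
No profitable deviation ⇔ 14(1−δ^2) ≤ 3·δ^2, i.e. δ^2 ≥ 14/(14+3) = 14/17.
Hence δ ≥ (14/17)^(1/2) ≈ 0.907.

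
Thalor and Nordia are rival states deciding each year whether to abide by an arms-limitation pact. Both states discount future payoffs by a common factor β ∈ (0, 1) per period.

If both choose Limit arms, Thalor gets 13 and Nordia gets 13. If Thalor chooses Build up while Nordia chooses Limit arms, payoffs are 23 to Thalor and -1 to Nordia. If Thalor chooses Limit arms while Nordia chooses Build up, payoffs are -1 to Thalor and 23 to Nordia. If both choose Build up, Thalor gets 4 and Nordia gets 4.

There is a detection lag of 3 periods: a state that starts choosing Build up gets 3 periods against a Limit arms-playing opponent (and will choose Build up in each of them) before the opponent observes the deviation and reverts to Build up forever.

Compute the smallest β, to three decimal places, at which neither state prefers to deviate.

The best deviation is to choose Build up for all 3 undetected periods, earning 23 each, then 4 forever once detected.
Deviation value: 23(1−β^3)/(1−β) + 4β^3/(1−β); cooperation value: 13/(1−β).
IC: 13 ≥ 23(1−β^3) + 4β^3 = 23 − 19β^3.
So β^3 ≥ 10/19, giving β ≥ (10/19)^(1/3) ≈ 0.807.

0.807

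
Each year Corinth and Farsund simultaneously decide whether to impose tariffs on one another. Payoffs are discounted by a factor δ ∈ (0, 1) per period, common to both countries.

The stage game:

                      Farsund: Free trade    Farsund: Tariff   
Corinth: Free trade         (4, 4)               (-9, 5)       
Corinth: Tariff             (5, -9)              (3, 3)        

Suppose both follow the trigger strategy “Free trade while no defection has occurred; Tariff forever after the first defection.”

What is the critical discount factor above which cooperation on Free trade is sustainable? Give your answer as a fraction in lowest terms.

1/2

4/(1−δ) ≥ 5 + 3δ/(1−δ)
4 ≥ 5 − 2δ
δ ≥ 1/2.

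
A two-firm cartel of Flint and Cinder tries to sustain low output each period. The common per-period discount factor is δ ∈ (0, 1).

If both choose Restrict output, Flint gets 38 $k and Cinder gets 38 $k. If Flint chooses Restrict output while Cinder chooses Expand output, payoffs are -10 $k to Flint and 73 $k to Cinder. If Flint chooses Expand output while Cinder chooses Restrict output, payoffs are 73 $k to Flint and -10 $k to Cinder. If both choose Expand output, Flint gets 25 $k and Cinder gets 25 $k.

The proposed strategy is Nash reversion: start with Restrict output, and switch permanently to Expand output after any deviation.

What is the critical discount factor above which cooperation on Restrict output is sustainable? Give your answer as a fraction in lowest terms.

35/48

Cooperation forever yields 38 each period: 38/(1−δ).
Deviating yields 73 once, then 25 forever: 73 + 25δ/(1−δ).
No profitable deviation requires 38/(1−δ) ≥ 73 + 25δ/(1−δ).
Multiplying by (1−δ): 38 ≥ 73(1−δ) + 25δ = 73 − 48δ.
So 48δ ≥ 35, i.e. δ ≥ 35/48.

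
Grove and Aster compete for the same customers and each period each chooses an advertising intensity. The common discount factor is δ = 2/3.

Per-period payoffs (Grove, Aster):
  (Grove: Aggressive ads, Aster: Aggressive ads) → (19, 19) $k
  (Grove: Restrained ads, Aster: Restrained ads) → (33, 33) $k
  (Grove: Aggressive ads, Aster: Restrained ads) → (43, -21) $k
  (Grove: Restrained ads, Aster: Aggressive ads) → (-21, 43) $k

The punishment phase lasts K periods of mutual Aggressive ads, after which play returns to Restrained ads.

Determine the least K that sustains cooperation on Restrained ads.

2

Need Σ_{k=1}^{K} δ^k ≥ (43−33)/(33−19) = 0.7143 at δ = 2/3.
At K = 1 the sum is 0.6667 < 0.7143; at K = 2 it is 1.1111 ≥ 0.7143.
So the minimum punishment length is K = 2.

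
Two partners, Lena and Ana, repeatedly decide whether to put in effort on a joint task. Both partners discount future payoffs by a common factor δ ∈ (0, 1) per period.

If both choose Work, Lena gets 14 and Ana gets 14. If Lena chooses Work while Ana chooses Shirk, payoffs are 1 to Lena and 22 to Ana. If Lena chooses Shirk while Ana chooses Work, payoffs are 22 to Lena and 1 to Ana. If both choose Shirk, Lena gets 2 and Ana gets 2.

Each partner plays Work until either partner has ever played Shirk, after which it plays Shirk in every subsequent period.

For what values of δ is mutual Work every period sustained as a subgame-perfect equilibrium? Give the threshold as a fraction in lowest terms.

14/(1−δ) ≥ 22 + 2δ/(1−δ)
14 ≥ 22 − 20δ
δ ≥ 8/20 = 2/5.

2/5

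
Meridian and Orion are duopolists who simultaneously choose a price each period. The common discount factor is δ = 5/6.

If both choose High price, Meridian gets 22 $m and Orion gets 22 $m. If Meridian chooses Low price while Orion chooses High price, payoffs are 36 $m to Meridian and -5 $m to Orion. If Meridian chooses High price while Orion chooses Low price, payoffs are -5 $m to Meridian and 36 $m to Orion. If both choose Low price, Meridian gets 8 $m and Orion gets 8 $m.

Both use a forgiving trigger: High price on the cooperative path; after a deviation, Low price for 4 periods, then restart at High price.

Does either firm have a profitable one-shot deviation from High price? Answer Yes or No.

No

IC: δ+…+δ^4 ≥ (36−22)/(22−8) = 1.
At δ = 5/6: partial sum = 2.5887 ≥ 1.0000. Cooperation sustainable.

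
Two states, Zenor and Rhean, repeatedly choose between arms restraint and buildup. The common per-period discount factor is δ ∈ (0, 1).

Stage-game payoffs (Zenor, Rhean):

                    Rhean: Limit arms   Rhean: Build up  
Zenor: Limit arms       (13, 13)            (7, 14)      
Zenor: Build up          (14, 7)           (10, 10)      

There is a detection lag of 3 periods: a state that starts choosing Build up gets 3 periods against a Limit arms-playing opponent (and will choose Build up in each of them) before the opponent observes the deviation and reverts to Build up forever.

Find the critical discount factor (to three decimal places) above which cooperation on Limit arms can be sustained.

A deviator earns 14 for 3 periods, then 10 forever; cooperating earns 13 forever. Multiplying the IC by (1−δ):
13 ≥ 14(1−δ^3) + 10δ^3, so 4·δ^3 ≥ 1 and δ^3 ≥ 1/4.
δ ≥ (1/4)^(1/3) ≈ 0.630.

0.630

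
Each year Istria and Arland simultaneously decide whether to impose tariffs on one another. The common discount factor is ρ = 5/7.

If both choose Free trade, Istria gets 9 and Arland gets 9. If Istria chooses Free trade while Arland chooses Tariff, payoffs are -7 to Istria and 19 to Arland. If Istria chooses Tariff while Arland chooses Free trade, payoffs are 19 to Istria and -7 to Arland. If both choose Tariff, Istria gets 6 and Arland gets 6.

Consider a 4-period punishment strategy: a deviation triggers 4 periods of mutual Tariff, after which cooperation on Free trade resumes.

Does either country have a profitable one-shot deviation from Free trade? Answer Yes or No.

Yes

IC: ρ+…+ρ^4 ≥ (19−9)/(9−6) = 10/3.
At ρ = 5/7: partial sum = 1.8492 < 3.3333. Cooperation not sustainable.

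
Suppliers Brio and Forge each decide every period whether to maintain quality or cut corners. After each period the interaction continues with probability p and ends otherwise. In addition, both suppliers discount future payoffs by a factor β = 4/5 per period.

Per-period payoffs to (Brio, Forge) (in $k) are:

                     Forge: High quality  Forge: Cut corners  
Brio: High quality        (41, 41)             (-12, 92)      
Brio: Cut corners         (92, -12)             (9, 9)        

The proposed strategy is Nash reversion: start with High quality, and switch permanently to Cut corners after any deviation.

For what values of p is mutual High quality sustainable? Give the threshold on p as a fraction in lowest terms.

With continuation probability p and discount β, the effective per-period discount factor is βp.
Grim-trigger IC: βp ≥ (92−41)/(92−9) = 51/83.
So p ≥ (51/83)/(4/5) = 255/332.

255/332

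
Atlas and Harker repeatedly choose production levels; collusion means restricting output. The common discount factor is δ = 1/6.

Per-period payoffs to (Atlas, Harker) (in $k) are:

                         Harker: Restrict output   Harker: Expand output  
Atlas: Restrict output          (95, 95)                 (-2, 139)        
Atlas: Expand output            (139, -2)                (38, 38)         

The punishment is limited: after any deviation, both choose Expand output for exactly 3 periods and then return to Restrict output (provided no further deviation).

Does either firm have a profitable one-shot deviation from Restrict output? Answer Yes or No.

Yes

IC: δ+…+δ^3 ≥ (139−95)/(95−38) = 44/57.
At δ = 1/6: partial sum = 0.1991 < 0.7719. Cooperation not sustainable.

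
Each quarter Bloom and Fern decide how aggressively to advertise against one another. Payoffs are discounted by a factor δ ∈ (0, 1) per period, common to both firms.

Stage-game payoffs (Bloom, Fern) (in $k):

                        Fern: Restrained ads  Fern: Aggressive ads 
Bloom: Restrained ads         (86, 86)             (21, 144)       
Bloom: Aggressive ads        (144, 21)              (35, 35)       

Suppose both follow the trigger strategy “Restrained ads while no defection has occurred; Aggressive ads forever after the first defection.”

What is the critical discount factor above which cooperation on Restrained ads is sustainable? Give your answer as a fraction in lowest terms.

Cooperation forever yields 86 each period: 86/(1−δ).
Deviating yields 144 once, then 35 forever: 144 + 35δ/(1−δ).
No profitable deviation requires 86/(1−δ) ≥ 144 + 35δ/(1−δ).
Multiplying by (1−δ): 86 ≥ 144(1−δ) + 35δ = 144 − 109δ.
So 109δ ≥ 58, i.e. δ ≥ 58/109.

58/109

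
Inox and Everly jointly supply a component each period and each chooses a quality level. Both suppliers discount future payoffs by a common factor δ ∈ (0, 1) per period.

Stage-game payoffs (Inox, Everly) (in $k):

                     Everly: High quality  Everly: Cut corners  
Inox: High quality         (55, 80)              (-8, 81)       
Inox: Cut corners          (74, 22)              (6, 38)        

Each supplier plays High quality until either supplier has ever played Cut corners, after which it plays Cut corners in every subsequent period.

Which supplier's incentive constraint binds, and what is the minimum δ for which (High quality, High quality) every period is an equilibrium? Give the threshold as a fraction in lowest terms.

Inox; δ ≥ 19/68

For Inox: deviation gain 74−55 = 19, per-period punishment loss 55−6 = 49. IC gives δ ≥ 19/68.
For Everly: gain 1, loss 42 per period, so δ ≥ 1/43.
The tighter constraint is Inox's, so cooperation needs δ ≥ 19/68.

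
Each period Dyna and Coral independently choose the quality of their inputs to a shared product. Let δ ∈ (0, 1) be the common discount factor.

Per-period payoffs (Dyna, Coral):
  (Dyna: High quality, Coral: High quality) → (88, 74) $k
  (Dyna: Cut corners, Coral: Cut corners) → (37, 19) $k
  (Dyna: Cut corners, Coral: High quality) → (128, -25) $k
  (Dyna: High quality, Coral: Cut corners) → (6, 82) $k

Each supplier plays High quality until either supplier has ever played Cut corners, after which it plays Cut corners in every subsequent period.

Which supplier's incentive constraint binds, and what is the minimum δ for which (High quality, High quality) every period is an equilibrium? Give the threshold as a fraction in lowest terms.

Dyna: cooperation gives 88 each period; deviation gives 128 once then 37 forever.
  88/(1−δ) ≥ 128 + 37δ/(1−δ) ⇒ δ ≥ 40/91.
Coral: cooperation gives 74 each period; deviation gives 82 once then 19 forever.
  δ ≥ 8/63.
Both must hold, so the binding constraint is Dyna's: δ ≥ 40/91.

Dyna; δ ≥ 40/91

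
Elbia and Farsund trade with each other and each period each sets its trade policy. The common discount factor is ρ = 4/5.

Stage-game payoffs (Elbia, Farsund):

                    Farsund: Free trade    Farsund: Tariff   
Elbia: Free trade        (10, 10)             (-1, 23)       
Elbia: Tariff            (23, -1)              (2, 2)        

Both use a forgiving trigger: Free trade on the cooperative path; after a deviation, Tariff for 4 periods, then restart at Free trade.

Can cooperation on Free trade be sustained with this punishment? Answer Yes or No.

Comparing payoff streams over the 5 periods until play realigns: cooperate → 10(1+ρ+…+ρ^4); deviate → 23 + 2(ρ+…+ρ^4).
Cooperation is sustained iff (10−2)(ρ+…+ρ^4) ≥ 23−10.
ρ+…+ρ^4 = 4/5·(1−(4/5)^4)/(1−4/5) = 2.3616, and (23−10)/(10−2) = 1.6250.
2.3616 ≥ 1.6250, so cooperation is sustainable.

Yes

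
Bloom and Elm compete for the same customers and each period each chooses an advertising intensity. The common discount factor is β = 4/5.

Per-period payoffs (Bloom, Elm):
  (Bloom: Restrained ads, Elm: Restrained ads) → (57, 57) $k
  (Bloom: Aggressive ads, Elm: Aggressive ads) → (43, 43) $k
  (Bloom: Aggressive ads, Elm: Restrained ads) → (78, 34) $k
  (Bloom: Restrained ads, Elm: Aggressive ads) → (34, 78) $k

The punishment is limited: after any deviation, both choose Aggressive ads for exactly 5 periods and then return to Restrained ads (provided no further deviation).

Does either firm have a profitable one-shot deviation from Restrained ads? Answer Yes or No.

A one-shot deviation gives 78 now, then 43 for 5 periods, then back to 57.
Gain from deviating: (78−57) today; loss: (57−43) in each of the next 5 periods.
No-deviation condition: (57−43)(β+…+β^5) ≥ 78−57, i.e. β+…+β^5 ≥ 3/2.
At β = 4/5: β+…+β^5 = 2.6893 ≥ 1.5000.
So cooperation is sustainable.

No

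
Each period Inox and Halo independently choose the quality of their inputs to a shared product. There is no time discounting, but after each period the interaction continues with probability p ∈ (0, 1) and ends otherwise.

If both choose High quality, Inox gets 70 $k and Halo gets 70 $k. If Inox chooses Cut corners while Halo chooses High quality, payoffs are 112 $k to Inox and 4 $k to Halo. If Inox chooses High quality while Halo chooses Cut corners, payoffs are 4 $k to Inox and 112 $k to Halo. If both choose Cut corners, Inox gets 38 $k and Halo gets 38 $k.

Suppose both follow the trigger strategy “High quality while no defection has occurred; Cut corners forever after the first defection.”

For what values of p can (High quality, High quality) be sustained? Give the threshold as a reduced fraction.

21/37

Expected cooperation value is 70 + p·70 + p²·70 + … = 70/(1−p); deviation gives 112 + p·38/(1−p).
70 ≥ 112(1−p) + 38p ⇒ 74p ≥ 42 ⇒ p ≥ 42/74 = 21/37.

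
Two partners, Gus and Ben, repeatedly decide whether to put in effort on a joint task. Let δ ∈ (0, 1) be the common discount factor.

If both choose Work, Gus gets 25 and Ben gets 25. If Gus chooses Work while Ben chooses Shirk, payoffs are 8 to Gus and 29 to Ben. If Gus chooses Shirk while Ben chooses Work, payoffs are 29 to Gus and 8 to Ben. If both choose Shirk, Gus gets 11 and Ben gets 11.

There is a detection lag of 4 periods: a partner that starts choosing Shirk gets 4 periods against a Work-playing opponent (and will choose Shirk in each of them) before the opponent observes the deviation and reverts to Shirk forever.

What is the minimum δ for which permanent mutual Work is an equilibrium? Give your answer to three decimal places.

Deviating for the 4 undetected periods gains 29−25 = 4 per period over cooperation, then loses 25−11 = 14 per period forever once punishment starts.
Gain: 4(1 + δ + … + δ^3); loss: 14·δ^4/(1−δ).
No profitable deviation ⇔ 4(1−δ^4) ≤ 14·δ^4, i.e. δ^4 ≥ 4/(4+14) = 2/9.
Hence δ ≥ (2/9)^(1/4) ≈ 0.687.

0.687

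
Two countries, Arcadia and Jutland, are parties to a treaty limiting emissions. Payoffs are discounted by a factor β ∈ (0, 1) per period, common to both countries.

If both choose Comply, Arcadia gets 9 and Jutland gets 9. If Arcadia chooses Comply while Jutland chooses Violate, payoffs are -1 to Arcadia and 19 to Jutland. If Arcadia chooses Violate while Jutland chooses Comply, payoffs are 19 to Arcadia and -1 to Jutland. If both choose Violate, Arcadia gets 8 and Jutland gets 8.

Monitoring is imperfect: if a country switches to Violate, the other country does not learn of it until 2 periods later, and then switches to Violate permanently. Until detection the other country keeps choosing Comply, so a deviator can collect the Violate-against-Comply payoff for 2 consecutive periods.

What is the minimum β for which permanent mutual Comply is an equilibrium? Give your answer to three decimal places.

0.953

The best deviation is to choose Violate for all 2 undetected periods, earning 19 each, then 8 forever once detected.
Deviation value: 19(1−β^2)/(1−β) + 8β^2/(1−β); cooperation value: 9/(1−β).
IC: 9 ≥ 19(1−β^2) + 8β^2 = 19 − 11β^2.
So β^2 ≥ 10/11, giving β ≥ (10/11)^(1/2) ≈ 0.953.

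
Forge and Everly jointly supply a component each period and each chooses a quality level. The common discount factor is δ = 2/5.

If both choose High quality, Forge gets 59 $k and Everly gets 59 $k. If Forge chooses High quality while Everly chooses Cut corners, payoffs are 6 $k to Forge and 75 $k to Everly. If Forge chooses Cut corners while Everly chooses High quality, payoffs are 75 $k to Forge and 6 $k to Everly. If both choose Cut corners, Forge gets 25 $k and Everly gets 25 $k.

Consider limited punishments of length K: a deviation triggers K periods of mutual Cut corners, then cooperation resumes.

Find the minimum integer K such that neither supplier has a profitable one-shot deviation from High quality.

2

No profitable deviation requires (59−25)(δ+…+δ^K) ≥ 75−59, i.e. δ+…+δ^K ≥ 8/17 ≈ 0.4706.
With δ = 2/5, the partial sums are K=1: 0.4000, K=2: 0.5600.
K = 2 is the first length at which the sum reaches 0.4706.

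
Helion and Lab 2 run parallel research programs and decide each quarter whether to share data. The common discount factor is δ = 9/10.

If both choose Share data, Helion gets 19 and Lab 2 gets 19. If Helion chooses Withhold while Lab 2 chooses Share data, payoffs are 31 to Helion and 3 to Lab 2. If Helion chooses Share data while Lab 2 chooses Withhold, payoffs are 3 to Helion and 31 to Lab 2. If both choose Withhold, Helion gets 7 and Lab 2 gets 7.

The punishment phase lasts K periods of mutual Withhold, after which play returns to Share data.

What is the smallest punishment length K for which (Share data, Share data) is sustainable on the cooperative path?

IC: δ(1−δ^K)/(1−δ) ≥ (31−19)/(19−7) = 1.
With δ = 9/10: need 1 − δ^K ≥ 1·(1−9/10)/(9/10), i.e. δ^K ≤ 0.8889.
Since (9/10)^1 = 0.9000 and (9/10)^2 = 0.8100, the smallest such K is 2.

2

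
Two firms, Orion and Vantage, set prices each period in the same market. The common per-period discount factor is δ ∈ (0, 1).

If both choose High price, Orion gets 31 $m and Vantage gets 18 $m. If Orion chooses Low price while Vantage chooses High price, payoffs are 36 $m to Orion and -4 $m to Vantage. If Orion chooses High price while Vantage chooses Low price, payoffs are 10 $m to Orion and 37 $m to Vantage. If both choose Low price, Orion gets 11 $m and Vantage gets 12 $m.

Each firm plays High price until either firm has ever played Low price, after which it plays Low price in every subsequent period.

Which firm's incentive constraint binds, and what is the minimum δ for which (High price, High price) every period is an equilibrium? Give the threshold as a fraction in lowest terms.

For Orion: deviation gain 36−31 = 5, per-period punishment loss 31−11 = 20. IC gives δ ≥ 5/25 = 1/5.
For Vantage: gain 19, loss 6 per period, so δ ≥ 19/25.
The tighter constraint is Vantage's, so cooperation needs δ ≥ 19/25.

Vantage; δ ≥ 19/25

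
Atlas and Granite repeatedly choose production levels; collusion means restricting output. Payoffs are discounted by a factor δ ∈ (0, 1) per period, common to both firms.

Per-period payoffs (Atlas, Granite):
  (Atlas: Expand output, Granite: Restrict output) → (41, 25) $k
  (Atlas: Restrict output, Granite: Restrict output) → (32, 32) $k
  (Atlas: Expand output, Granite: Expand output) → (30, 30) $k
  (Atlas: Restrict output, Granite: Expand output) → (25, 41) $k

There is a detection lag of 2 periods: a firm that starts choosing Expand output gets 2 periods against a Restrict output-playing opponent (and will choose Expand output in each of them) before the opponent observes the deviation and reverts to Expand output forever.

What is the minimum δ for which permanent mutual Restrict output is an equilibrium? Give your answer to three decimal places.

0.905

The best deviation is to choose Expand output for all 2 undetected periods, earning 41 each, then 30 forever once detected.
Deviation value: 41(1−δ^2)/(1−δ) + 30δ^2/(1−δ); cooperation value: 32/(1−δ).
IC: 32 ≥ 41(1−δ^2) + 30δ^2 = 41 − 11δ^2.
So δ^2 ≥ 9/11, giving δ ≥ (9/11)^(1/2) ≈ 0.905.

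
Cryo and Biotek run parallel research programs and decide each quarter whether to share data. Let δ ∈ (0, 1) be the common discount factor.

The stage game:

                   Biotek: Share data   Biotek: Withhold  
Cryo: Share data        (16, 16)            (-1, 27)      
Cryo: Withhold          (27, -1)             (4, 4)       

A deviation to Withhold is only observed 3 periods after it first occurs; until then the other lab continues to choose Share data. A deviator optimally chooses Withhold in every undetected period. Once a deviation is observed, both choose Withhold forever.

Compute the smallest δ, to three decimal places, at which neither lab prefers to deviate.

0.782

The best deviation is to choose Withhold for all 3 undetected periods, earning 27 each, then 4 forever once detected.
Deviation value: 27(1−δ^3)/(1−δ) + 4δ^3/(1−δ); cooperation value: 16/(1−δ).
IC: 16 ≥ 27(1−δ^3) + 4δ^3 = 27 − 23δ^3.
So δ^3 ≥ 11/23, giving δ ≥ (11/23)^(1/3) ≈ 0.782.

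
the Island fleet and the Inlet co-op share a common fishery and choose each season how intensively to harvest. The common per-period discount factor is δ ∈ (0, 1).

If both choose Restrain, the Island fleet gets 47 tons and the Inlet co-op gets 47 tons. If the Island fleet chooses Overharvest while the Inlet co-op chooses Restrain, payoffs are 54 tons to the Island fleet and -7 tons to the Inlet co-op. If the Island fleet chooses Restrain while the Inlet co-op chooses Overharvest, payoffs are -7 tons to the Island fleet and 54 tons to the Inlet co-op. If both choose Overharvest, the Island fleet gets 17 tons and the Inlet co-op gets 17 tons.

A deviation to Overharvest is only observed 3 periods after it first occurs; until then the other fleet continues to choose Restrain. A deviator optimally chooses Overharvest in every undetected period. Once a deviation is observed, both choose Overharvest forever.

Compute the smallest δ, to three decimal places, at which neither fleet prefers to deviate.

0.574

Deviating for the 3 undetected periods gains 54−47 = 7 per period over cooperation, then loses 47−17 = 30 per period forever once punishment starts.
Gain: 7(1 + δ + … + δ^2); loss: 30·δ^3/(1−δ).
No profitable deviation ⇔ 7(1−δ^3) ≤ 30·δ^3, i.e. δ^3 ≥ 7/(7+30) = 7/37.
Hence δ ≥ (7/37)^(1/3) ≈ 0.574.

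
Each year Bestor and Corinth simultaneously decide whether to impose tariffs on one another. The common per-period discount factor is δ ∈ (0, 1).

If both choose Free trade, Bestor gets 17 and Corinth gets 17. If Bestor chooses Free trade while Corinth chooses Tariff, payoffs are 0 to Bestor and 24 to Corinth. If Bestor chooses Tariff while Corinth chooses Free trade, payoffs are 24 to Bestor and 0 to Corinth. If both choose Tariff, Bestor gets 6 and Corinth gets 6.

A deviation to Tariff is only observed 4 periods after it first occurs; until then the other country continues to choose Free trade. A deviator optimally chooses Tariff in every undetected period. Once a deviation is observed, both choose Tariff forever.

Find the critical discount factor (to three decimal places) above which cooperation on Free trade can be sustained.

A deviator earns 24 for 4 periods, then 6 forever; cooperating earns 17 forever. Multiplying the IC by (1−δ):
17 ≥ 24(1−δ^4) + 6δ^4, so 18·δ^4 ≥ 7 and δ^4 ≥ 7/18.
δ ≥ (7/18)^(1/4) ≈ 0.790.

0.790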